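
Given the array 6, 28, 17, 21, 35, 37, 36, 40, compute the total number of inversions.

3

Count, for each position, how many later elements it exceeds:
6: 0
28: 2
17: 0
21: 0
35: 0
37: 1
36: 0
40: 0
Sum: 0 + 2 + 0 + 0 + 0 + 1 + 0 + 0 = 3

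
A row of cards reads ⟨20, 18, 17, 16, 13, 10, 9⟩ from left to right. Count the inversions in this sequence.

21

For each element, count later entries that are smaller:
20: 6
18: 5
17: 4
16: 3
13: 2
10: 1
9: 0
Sum: 6 + 5 + 4 + 3 + 2 + 1 + 0 = 21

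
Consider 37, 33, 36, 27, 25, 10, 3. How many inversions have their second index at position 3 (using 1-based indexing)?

1

The element at index 3 is 36.
Elements before it: 37, 33
Those larger than 36: 37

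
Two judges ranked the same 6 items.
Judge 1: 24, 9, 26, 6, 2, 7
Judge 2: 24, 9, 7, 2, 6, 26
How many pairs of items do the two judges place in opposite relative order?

There are 6 discordant pairs.

Assign each item its position (1..6) in the first ordering, then rewrite the second ordering as that position sequence:
positions: 24→1, 9→2, 26→3, 6→4, 2→5, 7→6
second ordering as positions: [1, 2, 6, 5, 4, 3]
Discordant pairs = inversions in this position sequence.
1: 0
2: 0
6: 5, 4, 3 → 3
5: 4, 3 → 2
4: 3 → 1
3: 0
Total: 0 + 0 + 3 + 2 + 1 + 0 = 6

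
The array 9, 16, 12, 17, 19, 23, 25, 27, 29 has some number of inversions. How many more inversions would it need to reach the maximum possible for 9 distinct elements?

35 inversions short

Maximum inversions for 9 distinct elements is C(9, 2) = 9·8/2 = 36.
Current inversions — for each element, count later smaller elements:
9: 0
16: 1
12: 0
17: 0
19: 0
23: 0
25: 0
27: 0
29: 0
Current total: 0 + 1 + 0 + 0 + 0 + 0 + 0 + 0 + 0 = 1
Shortfall: 36 − 1 = 35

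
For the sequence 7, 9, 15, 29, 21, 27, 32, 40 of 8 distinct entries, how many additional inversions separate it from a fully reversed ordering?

Maximum inversions for 8 distinct elements is C(8, 2) = 8·7/2 = 28.
Current inversions — for each element, count later smaller elements:
7: 0
9: 0
15: 0
29: 2
21: 0
27: 0
32: 0
40: 0
Current total: 0 + 0 + 0 + 2 + 0 + 0 + 0 + 0 = 2
Shortfall: 28 − 2 = 26

26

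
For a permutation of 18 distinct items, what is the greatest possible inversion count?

A reversed (strictly descending) arrangement makes every pair an inversion, giving C(18, 2) inversions.
C(18, 2) = 18·17/2 = 153

153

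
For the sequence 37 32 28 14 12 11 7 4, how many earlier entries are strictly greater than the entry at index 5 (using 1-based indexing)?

4

The element at index 5 is 12.
Elements before it: 37, 32, 28, 14
Those larger than 12: 37, 32, 28, 14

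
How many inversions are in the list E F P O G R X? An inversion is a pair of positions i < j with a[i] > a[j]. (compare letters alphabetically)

3 inversions

Sweep left to right; for each value list the smaller values that follow it:
E: 0
F: 0
P: 2
O: 1
G: 0
R: 0
X: 0
Sum: 0 + 0 + 2 + 1 + 0 + 0 + 0 = 3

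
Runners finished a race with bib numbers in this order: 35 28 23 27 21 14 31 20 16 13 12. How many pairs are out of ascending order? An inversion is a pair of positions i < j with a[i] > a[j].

47

Element-by-element contributions:
35 → 28, 23, 27, 21, 14, 31, 20, 16, 13, 12 → 10
28 → 23, 27, 21, 14, 20, 16, 13, 12 → 8
23 → 21, 14, 20, 16, 13, 12 → 6
27 → 21, 14, 20, 16, 13, 12 → 6
21 → 14, 20, 16, 13, 12 → 5
14 → 13, 12 → 2
31 → 20, 16, 13, 12 → 4
20 → 16, 13, 12 → 3
16 → 13, 12 → 2
13 → 12 → 1
12 → none → 0
Sum: 10 + 8 + 6 + 6 + 5 + 2 + 4 + 3 + 2 + 1 + 0 = 47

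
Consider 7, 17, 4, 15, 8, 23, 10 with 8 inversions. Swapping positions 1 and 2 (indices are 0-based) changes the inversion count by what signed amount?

-1

Positions 1 and 2 hold 17 and 4; after swapping, the array is [7, 4, 17, 15, 8, 23, 10].
Count, for each position, how many later elements it exceeds:
7: 1
4: 0
17: 3
15: 2
8: 0
23: 1
10: 0
Sum: 1 + 0 + 3 + 2 + 0 + 1 + 0 = 7
Change: 7 − 8 = -1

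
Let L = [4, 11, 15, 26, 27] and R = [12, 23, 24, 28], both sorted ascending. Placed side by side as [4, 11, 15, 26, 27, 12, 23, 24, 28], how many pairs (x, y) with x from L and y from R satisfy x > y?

7 cross-inversions

Count, for every r in R, how many entries of L exceed r:
r = 12: 15, 26, 27 → 3
r = 23: 26, 27 → 2
r = 24: 26, 27 → 2
r = 28: none → 0
Cross-inversions: 3 + 2 + 2 + 0 = 7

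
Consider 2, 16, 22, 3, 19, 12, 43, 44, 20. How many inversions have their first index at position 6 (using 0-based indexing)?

1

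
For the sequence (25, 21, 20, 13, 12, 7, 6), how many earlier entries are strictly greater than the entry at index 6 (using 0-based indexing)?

The element at index 6 is 6.
Elements before it: 25, 21, 20, 13, 12, 7
Those larger than 6: 25, 21, 20, 13, 12, 7

6 such elements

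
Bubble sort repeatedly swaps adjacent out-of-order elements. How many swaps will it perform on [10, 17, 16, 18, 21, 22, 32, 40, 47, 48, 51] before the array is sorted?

The minimum number of adjacent swaps to sort an array equals its inversion count, since every such swap removes exactly one inversion.
Count inversions — for each element, later elements that are smaller:
10: none → 0
17: 16 → 1
16: none → 0
18: none → 0
21: none → 0
22: none → 0
32: none → 0
40: none → 0
47: none → 0
48: none → 0
51: none → 0
Total inversions: 0 + 1 + 0 + 0 + 0 + 0 + 0 + 0 + 0 + 0 + 0 = 1

Swaps: 1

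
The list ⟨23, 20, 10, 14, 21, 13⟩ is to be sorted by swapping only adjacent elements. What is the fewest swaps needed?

10 adjacent swaps

Each adjacent swap fixes exactly one inversion, so the minimum swap count equals the number of inversions.
Count inversions — for each element, later elements that are smaller:
23: 20, 10, 14, 21, 13 → 5
20: 10, 14, 13 → 3
10: none → 0
14: 13 → 1
21: 13 → 1
13: none → 0
Total inversions: 5 + 3 + 0 + 1 + 1 + 0 = 10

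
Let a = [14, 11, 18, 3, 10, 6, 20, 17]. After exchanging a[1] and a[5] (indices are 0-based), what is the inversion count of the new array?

Positions 1 and 5 hold 11 and 6; after swapping, the array is [14, 6, 18, 3, 10, 11, 20, 17].
Count, for each position, how many later elements it exceeds:
14: 4
6: 1
18: 4
3: 0
10: 0
11: 0
20: 1
17: 0
Sum: 4 + 1 + 4 + 0 + 0 + 0 + 1 + 0 = 10

10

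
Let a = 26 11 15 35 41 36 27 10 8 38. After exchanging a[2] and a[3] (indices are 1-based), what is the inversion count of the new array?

Positions 2 and 3 hold 11 and 15; after swapping, the array is [26, 15, 11, 35, 41, 36, 27, 10, 8, 38].
For each element, count later entries that are smaller:
26 → 15, 11, 10, 8 → 4
15 → 11, 10, 8 → 3
11 → 10, 8 → 2
35 → 27, 10, 8 → 3
41 → 36, 27, 10, 8, 38 → 5
36 → 27, 10, 8 → 3
27 → 10, 8 → 2
10 → 8 → 1
8 → none → 0
38 → none → 0
Sum: 4 + 3 + 2 + 3 + 5 + 3 + 2 + 1 + 0 + 0 = 23

There are 23 inversions.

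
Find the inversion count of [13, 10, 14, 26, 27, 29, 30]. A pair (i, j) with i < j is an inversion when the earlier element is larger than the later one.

There is 1 out-of-order pair.

Sweep left to right; for each value list the smaller values that follow it:
13: 1
10: 0
14: 0
26: 0
27: 0
29: 0
30: 0
Sum: 1 + 0 + 0 + 0 + 0 + 0 + 0 = 1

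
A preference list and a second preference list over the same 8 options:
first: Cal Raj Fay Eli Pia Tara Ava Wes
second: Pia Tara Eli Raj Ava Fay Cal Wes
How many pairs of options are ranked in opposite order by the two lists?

Assign each item its position (1..8) in the first ordering, then rewrite the second ordering as that position sequence:
positions: Cal→1, Raj→2, Fay→3, Eli→4, Pia→5, Tara→6, Ava→7, Wes→8
second ordering as positions: [5, 6, 4, 2, 7, 3, 1, 8]
Discordant pairs = inversions in this position sequence.
5: 4, 2, 3, 1 → 4
6: 4, 2, 3, 1 → 4
4: 2, 3, 1 → 3
2: 1 → 1
7: 3, 1 → 2
3: 1 → 1
1: 0
8: 0
Total: 4 + 4 + 3 + 1 + 2 + 1 + 0 + 0 = 15

15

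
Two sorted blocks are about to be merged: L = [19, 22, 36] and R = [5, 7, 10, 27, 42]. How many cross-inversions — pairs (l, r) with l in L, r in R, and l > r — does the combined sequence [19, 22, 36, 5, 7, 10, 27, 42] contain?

Count, for every r in R, how many entries of L exceed r:
r = 5: 19, 22, 36 → 3
r = 7: 19, 22, 36 → 3
r = 10: 19, 22, 36 → 3
r = 27: 36 → 1
r = 42: none → 0
Cross-inversions: 3 + 3 + 3 + 1 + 0 = 10

Cross-inversions: 10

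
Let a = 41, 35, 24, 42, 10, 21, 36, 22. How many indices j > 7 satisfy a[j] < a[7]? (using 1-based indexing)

The element at index 7 is 36.
Elements after it: 22
Those smaller than 36: 22

1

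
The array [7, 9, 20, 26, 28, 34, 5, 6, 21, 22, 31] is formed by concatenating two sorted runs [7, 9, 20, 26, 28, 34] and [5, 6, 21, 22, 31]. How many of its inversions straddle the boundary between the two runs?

19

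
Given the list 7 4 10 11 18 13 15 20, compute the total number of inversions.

Element-by-element contributions:
7: 1
4: 0
10: 0
11: 0
18: 2
13: 0
15: 0
20: 0
Sum: 1 + 0 + 0 + 0 + 2 + 0 + 0 + 0 = 3

Out-of-order pairs: 3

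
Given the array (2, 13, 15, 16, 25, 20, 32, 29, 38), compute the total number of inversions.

For each element, count later entries that are smaller:
2 → none → 0
13 → none → 0
15 → none → 0
16 → none → 0
25 → 20 → 1
20 → none → 0
32 → 29 → 1
29 → none → 0
38 → none → 0
Sum: 0 + 0 + 0 + 0 + 1 + 0 + 1 + 0 + 0 = 2

2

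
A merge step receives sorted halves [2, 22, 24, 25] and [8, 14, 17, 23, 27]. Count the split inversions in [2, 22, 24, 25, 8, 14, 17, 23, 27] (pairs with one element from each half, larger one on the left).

Take each right-half value and tally the left-half values above it:
r = 8: 22, 24, 25 → 3
r = 14: 22, 24, 25 → 3
r = 17: 22, 24, 25 → 3
r = 23: 24, 25 → 2
r = 27: none → 0
Cross-inversions: 3 + 3 + 3 + 2 + 0 = 11

11 cross-inversions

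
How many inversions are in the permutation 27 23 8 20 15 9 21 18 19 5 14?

Inversions: 38

For each element, count later entries that are smaller:
27 → 23, 8, 20, 15, 9, 21, 18, 19, 5, 14 → 10
23 → 8, 20, 15, 9, 21, 18, 19, 5, 14 → 9
8 → 5 → 1
20 → 15, 9, 18, 19, 5, 14 → 6
15 → 9, 5, 14 → 3
9 → 5 → 1
21 → 18, 19, 5, 14 → 4
18 → 5, 14 → 2
19 → 5, 14 → 2
5 → none → 0
14 → none → 0
Sum: 10 + 9 + 1 + 6 + 3 + 1 + 4 + 2 + 2 + 0 + 0 = 38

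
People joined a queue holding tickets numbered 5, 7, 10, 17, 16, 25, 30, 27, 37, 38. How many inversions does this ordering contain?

Sweep left to right; for each value list the smaller values that follow it:
5: 0
7: 0
10: 0
17: 1
16: 0
25: 0
30: 1
27: 0
37: 0
38: 0
Sum: 0 + 0 + 0 + 1 + 0 + 0 + 1 + 0 + 0 + 0 = 2

Inversions: 2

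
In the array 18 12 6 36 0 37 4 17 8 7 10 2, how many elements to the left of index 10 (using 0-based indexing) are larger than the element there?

5

The element at index 10 is 10.
Elements before it: 18, 12, 6, 36, 0, 37, 4, 17, 8, 7
Those larger than 10: 18, 12, 36, 37, 17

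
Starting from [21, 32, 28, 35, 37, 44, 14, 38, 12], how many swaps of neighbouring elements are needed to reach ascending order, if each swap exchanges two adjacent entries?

The minimum number of adjacent swaps to sort an array equals its inversion count, since every such swap removes exactly one inversion.
Count inversions — for each element, later elements that are smaller:
21: 14, 12 → 2
32: 28, 14, 12 → 3
28: 14, 12 → 2
35: 14, 12 → 2
37: 14, 12 → 2
44: 14, 38, 12 → 3
14: 12 → 1
38: 12 → 1
12: none → 0
Total inversions: 2 + 3 + 2 + 2 + 2 + 3 + 1 + 1 + 0 = 16

16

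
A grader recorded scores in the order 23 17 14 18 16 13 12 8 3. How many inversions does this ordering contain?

Element-by-element contributions:
23: 8
17: 6
14: 4
18: 5
16: 4
13: 3
12: 2
8: 1
3: 0
Sum: 8 + 6 + 4 + 5 + 4 + 3 + 2 + 1 + 0 = 33

There are 33 inversions.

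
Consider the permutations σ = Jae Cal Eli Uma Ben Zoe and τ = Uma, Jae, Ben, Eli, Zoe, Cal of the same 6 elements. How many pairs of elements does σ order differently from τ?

7

Assign each item its position (1..6) in the first ordering, then rewrite the second ordering as that position sequence:
positions: Jae→1, Cal→2, Eli→3, Uma→4, Ben→5, Zoe→6
second ordering as positions: [4, 1, 5, 3, 6, 2]
Discordant pairs = inversions in this position sequence.
4: 1, 3, 2 → 3
1: 0
5: 3, 2 → 2
3: 2 → 1
6: 2 → 1
2: 0
Total: 3 + 0 + 2 + 1 + 1 + 0 = 7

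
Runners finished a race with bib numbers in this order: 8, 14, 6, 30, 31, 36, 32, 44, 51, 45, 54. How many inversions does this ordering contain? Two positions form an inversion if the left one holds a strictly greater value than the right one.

Sweep left to right; for each value list the smaller values that follow it:
8: 1
14: 1
6: 0
30: 0
31: 0
36: 1
32: 0
44: 0
51: 1
45: 0
54: 0
Sum: 1 + 1 + 0 + 0 + 0 + 1 + 0 + 0 + 1 + 0 + 0 = 4

There are 4 inversions.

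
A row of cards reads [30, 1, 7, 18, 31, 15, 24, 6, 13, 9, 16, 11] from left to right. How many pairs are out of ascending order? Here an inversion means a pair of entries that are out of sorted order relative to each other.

Out-of-order pairs: 36

For each element, count later entries that are smaller:
30 → 1, 7, 18, 15, 24, 6, 13, 9, 16, 11 → 10
1 → none → 0
7 → 6 → 1
18 → 15, 6, 13, 9, 16, 11 → 6
31 → 15, 24, 6, 13, 9, 16, 11 → 7
15 → 6, 13, 9, 11 → 4
24 → 6, 13, 9, 16, 11 → 5
6 → none → 0
13 → 9, 11 → 2
9 → none → 0
16 → 11 → 1
11 → none → 0
Sum: 10 + 0 + 1 + 6 + 7 + 4 + 5 + 0 + 2 + 0 + 1 + 0 = 36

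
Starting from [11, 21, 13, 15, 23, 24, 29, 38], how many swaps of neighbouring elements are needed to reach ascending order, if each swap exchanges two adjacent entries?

2 adjacent swaps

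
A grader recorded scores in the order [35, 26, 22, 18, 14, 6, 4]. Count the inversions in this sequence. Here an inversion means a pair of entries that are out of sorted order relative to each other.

There are 21 inversions.

For each element, count later entries that are smaller:
35 → 26, 22, 18, 14, 6, 4 → 6
26 → 22, 18, 14, 6, 4 → 5
22 → 18, 14, 6, 4 → 4
18 → 14, 6, 4 → 3
14 → 6, 4 → 2
6 → 4 → 1
4 → none → 0
Sum: 6 + 5 + 4 + 3 + 2 + 1 + 0 = 21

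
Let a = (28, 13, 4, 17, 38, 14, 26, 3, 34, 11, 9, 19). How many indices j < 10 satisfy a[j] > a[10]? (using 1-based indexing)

7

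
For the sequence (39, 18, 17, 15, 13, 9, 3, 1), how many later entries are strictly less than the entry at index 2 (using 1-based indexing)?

The element at index 2 is 18.
Elements after it: 17, 15, 13, 9, 3, 1
Those smaller than 18: 17, 15, 13, 9, 3, 1

6 such elements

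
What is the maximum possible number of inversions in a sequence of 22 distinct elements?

Inversions: 231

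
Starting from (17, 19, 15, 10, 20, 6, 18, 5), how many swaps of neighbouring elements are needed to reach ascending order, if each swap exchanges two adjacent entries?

The minimum number of adjacent swaps to sort an array equals its inversion count, since every such swap removes exactly one inversion.
Count inversions — for each element, later elements that are smaller:
17: 15, 10, 6, 5 → 4
19: 15, 10, 6, 18, 5 → 5
15: 10, 6, 5 → 3
10: 6, 5 → 2
20: 6, 18, 5 → 3
6: 5 → 1
18: 5 → 1
5: none → 0
Total inversions: 4 + 5 + 3 + 2 + 3 + 1 + 1 + 0 = 19

19 swaps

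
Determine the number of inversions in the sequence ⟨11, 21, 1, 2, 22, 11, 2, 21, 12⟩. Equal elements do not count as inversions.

14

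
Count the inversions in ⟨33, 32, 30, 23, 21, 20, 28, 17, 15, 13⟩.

42

For each element, count later entries that are smaller:
33 → 32, 30, 23, 21, 20, 28, 17, 15, 13 → 9
32 → 30, 23, 21, 20, 28, 17, 15, 13 → 8
30 → 23, 21, 20, 28, 17, 15, 13 → 7
23 → 21, 20, 17, 15, 13 → 5
21 → 20, 17, 15, 13 → 4
20 → 17, 15, 13 → 3
28 → 17, 15, 13 → 3
17 → 15, 13 → 2
15 → 13 → 1
13 → none → 0
Sum: 9 + 8 + 7 + 5 + 4 + 3 + 3 + 2 + 1 + 0 = 42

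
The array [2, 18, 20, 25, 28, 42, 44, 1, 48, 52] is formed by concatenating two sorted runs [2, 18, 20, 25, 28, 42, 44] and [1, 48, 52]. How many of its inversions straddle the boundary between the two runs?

There are 7 cross-inversions.

For each element r of the right run, count left-run elements greater than r:
r = 1: 2, 18, 20, 25, 28, 42, 44 → 7
r = 48: none → 0
r = 52: none → 0
Cross-inversions: 7 + 0 + 0 = 7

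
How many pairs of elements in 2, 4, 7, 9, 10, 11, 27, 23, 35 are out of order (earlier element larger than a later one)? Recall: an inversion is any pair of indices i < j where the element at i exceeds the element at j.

Element-by-element contributions:
2 → none → 0
4 → none → 0
7 → none → 0
9 → none → 0
10 → none → 0
11 → none → 0
27 → 23 → 1
23 → none → 0
35 → none → 0
Sum: 0 + 0 + 0 + 0 + 0 + 0 + 1 + 0 + 0 = 1

1 inversion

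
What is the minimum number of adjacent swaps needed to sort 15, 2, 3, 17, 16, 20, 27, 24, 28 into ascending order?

Each adjacent swap fixes exactly one inversion, so the minimum swap count equals the number of inversions.
Count inversions — for each element, later elements that are smaller:
15: 2, 3 → 2
2: none → 0
3: none → 0
17: 16 → 1
16: none → 0
20: none → 0
27: 24 → 1
24: none → 0
28: none → 0
Total inversions: 2 + 0 + 0 + 1 + 0 + 0 + 1 + 0 + 0 = 4

4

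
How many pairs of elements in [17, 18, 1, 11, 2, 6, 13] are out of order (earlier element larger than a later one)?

12

Out-of-order index pairs (1-indexed):
(1,3): 17 > 1
(1,4): 17 > 11
(1,5): 17 > 2
(1,6): 17 > 6
(1,7): 17 > 13
(2,3): 18 > 1
(2,4): 18 > 11
(2,5): 18 > 2
(2,6): 18 > 6
(2,7): 18 > 13
(4,5): 11 > 2
(4,6): 11 > 6
That's 12 pairs.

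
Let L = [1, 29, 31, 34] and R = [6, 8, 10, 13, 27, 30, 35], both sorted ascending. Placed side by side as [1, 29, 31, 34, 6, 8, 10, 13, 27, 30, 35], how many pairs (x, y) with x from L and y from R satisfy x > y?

17

Count, for every r in R, how many entries of L exceed r:
r = 6: 29, 31, 34 → 3
r = 8: 29, 31, 34 → 3
r = 10: 29, 31, 34 → 3
r = 13: 29, 31, 34 → 3
r = 27: 29, 31, 34 → 3
r = 30: 31, 34 → 2
r = 35: none → 0
Cross-inversions: 3 + 3 + 3 + 3 + 3 + 2 + 0 = 17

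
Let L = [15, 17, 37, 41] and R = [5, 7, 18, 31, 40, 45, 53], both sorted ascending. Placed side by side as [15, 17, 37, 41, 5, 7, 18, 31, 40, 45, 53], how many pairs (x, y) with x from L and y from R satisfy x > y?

There are 13 cross-inversions.

Count, for every r in R, how many entries of L exceed r:
r = 5: 15, 17, 37, 41 → 4
r = 7: 15, 17, 37, 41 → 4
r = 18: 37, 41 → 2
r = 31: 37, 41 → 2
r = 40: 41 → 1
r = 45: none → 0
r = 53: none → 0
Cross-inversions: 4 + 4 + 2 + 2 + 1 + 0 + 0 = 13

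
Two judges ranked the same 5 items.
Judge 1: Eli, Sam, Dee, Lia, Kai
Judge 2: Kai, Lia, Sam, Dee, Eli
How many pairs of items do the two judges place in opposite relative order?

There are 9 discordant pairs.

Assign each item its position (1..5) in the first ordering, then rewrite the second ordering as that position sequence:
positions: Eli→1, Sam→2, Dee→3, Lia→4, Kai→5
second ordering as positions: [5, 4, 2, 3, 1]
Discordant pairs = inversions in this position sequence.
5: 4, 2, 3, 1 → 4
4: 2, 3, 1 → 3
2: 1 → 1
3: 1 → 1
1: 0
Total: 4 + 3 + 1 + 1 + 0 = 9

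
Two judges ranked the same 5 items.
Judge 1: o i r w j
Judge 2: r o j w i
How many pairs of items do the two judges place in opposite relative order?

Assign each item its position (1..5) in the first ordering, then rewrite the second ordering as that position sequence:
positions: o→1, i→2, r→3, w→4, j→5
second ordering as positions: [3, 1, 5, 4, 2]
Discordant pairs = inversions in this position sequence.
3: 1, 2 → 2
1: 0
5: 4, 2 → 2
4: 2 → 1
2: 0
Total: 2 + 0 + 2 + 1 + 0 = 5

5 discordant pairs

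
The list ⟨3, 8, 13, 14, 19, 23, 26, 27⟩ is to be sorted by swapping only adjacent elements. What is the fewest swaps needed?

0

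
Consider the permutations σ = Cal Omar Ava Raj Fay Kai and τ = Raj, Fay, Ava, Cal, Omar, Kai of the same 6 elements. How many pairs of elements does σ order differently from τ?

8 discordant pairs

Assign each item its position (1..6) in the first ordering, then rewrite the second ordering as that position sequence:
positions: Cal→1, Omar→2, Ava→3, Raj→4, Fay→5, Kai→6
second ordering as positions: [4, 5, 3, 1, 2, 6]
Discordant pairs = inversions in this position sequence.
4: 3, 1, 2 → 3
5: 3, 1, 2 → 3
3: 1, 2 → 2
1: 0
2: 0
6: 0
Total: 3 + 3 + 2 + 0 + 0 + 0 = 8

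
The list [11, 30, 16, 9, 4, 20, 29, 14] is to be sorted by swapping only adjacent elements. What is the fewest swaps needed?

Each adjacent swap fixes exactly one inversion, so the minimum swap count equals the number of inversions.
Count inversions — for each element, later elements that are smaller:
11: 9, 4 → 2
30: 16, 9, 4, 20, 29, 14 → 6
16: 9, 4, 14 → 3
9: 4 → 1
4: none → 0
20: 14 → 1
29: 14 → 1
14: none → 0
Total inversions: 2 + 6 + 3 + 1 + 0 + 1 + 1 + 0 = 14

14 adjacent swaps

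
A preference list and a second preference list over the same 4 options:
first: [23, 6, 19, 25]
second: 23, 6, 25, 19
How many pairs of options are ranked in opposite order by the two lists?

1

Assign each item its position (1..4) in the first ordering, then rewrite the second ordering as that position sequence:
positions: 23→1, 6→2, 19→3, 25→4
second ordering as positions: [1, 2, 4, 3]
Discordant pairs = inversions in this position sequence.
1: 0
2: 0
4: 3 → 1
3: 0
Total: 0 + 0 + 1 + 0 = 1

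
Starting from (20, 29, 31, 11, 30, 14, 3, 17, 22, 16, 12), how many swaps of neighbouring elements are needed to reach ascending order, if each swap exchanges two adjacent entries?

The minimum number of adjacent swaps to sort an array equals its inversion count, since every such swap removes exactly one inversion.
Count inversions — for each element, later elements that are smaller:
20: 11, 14, 3, 17, 16, 12 → 6
29: 11, 14, 3, 17, 22, 16, 12 → 7
31: 11, 30, 14, 3, 17, 22, 16, 12 → 8
11: 3 → 1
30: 14, 3, 17, 22, 16, 12 → 6
14: 3, 12 → 2
3: none → 0
17: 16, 12 → 2
22: 16, 12 → 2
16: 12 → 1
12: none → 0
Total inversions: 6 + 7 + 8 + 1 + 6 + 2 + 0 + 2 + 2 + 1 + 0 = 35

35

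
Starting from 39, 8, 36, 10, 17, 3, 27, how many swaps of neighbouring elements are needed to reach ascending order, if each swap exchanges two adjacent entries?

Each adjacent swap fixes exactly one inversion, so the minimum swap count equals the number of inversions.
Count inversions — for each element, later elements that are smaller:
39: 8, 36, 10, 17, 3, 27 → 6
8: 3 → 1
36: 10, 17, 3, 27 → 4
10: 3 → 1
17: 3 → 1
3: none → 0
27: none → 0
Total inversions: 6 + 1 + 4 + 1 + 1 + 0 + 0 = 13

There are 13 swaps.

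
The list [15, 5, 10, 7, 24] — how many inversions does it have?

Sweep left to right; for each value list the smaller values that follow it:
15 → 5, 10, 7 → 3
5 → none → 0
10 → 7 → 1
7 → none → 0
24 → none → 0
Sum: 3 + 0 + 1 + 0 + 0 = 4

Inversions: 4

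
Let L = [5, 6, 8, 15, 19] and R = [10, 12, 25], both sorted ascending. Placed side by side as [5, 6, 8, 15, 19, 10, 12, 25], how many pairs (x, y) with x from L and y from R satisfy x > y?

Take each right-half value and tally the left-half values above it:
r = 10: 15, 19 → 2
r = 12: 15, 19 → 2
r = 25: none → 0
Cross-inversions: 2 + 2 + 0 = 4

4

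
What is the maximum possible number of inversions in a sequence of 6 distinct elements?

15

A reversed (strictly descending) arrangement makes every pair an inversion, giving C(6, 2) inversions.
C(6, 2) = 6·5/2 = 15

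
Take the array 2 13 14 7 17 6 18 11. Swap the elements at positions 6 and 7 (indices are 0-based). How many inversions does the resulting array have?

Positions 6 and 7 hold 18 and 11; after swapping, the array is [2, 13, 14, 7, 17, 6, 11, 18].
For each element, count later entries that are smaller:
2: 0
13: 3
14: 3
7: 1
17: 2
6: 0
11: 0
18: 0
Sum: 0 + 3 + 3 + 1 + 2 + 0 + 0 + 0 = 9

9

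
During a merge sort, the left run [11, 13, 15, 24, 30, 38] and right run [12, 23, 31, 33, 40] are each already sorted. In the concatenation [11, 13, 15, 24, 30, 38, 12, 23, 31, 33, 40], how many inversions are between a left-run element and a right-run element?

10

For each element r of the right run, count left-run elements greater than r:
r = 12: 13, 15, 24, 30, 38 → 5
r = 23: 24, 30, 38 → 3
r = 31: 38 → 1
r = 33: 38 → 1
r = 40: none → 0
Cross-inversions: 5 + 3 + 1 + 1 + 0 = 10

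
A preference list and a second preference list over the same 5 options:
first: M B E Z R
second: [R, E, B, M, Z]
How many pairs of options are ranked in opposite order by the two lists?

7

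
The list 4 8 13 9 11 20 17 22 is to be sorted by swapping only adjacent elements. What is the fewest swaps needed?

3

Minimum adjacent swaps = number of inversions (each swap of adjacent out-of-order elements removes one inversion and no swap can remove more).
Count inversions — for each element, later elements that are smaller:
4: none → 0
8: none → 0
13: 9, 11 → 2
9: none → 0
11: none → 0
20: 17 → 1
17: none → 0
22: none → 0
Total inversions: 0 + 0 + 2 + 0 + 0 + 1 + 0 + 0 = 3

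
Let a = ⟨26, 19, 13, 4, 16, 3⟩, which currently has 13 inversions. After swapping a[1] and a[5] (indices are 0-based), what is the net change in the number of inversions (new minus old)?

-7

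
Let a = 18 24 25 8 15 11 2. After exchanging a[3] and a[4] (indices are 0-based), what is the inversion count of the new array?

Positions 3 and 4 hold 8 and 15; after swapping, the array is [18, 24, 25, 15, 8, 11, 2].
Sweep left to right; for each value list the smaller values that follow it:
18: 4
24: 4
25: 4
15: 3
8: 1
11: 1
2: 0
Sum: 4 + 4 + 4 + 3 + 1 + 1 + 0 = 17

17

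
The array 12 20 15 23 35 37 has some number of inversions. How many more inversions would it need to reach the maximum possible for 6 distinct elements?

14

Maximum inversions for 6 distinct elements is C(6, 2) = 6·5/2 = 15.
Current inversions — for each element, count later smaller elements:
12: 0
20: 1
15: 0
23: 0
35: 0
37: 0
Current total: 0 + 1 + 0 + 0 + 0 + 0 = 1
Shortfall: 15 − 1 = 14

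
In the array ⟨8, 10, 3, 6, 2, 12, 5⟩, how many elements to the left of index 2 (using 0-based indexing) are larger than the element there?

2 such elements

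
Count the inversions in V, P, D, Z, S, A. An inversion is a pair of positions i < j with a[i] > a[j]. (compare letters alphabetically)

Out-of-order index pairs (0-indexed):
(0,1): V > P
(0,2): V > D
(0,4): V > S
(0,5): V > A
(1,2): P > D
(1,5): P > A
(2,5): D > A
(3,4): Z > S
(3,5): Z > A
(4,5): S > A
That's 10 pairs.

10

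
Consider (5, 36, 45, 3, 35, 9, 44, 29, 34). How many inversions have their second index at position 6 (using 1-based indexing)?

3

The element at index 6 is 9.
Elements before it: 5, 36, 45, 3, 35
Those larger than 9: 36, 45, 35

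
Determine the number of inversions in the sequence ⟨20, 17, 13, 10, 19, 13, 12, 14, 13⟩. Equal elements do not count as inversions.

22 inversions

Count, for each position, how many later elements it exceeds:
20: 8
17: 6
13: 2
10: 0
19: 4
13: 1
12: 0
14: 1
13: 0
Sum: 8 + 6 + 2 + 0 + 4 + 1 + 0 + 1 + 0 = 22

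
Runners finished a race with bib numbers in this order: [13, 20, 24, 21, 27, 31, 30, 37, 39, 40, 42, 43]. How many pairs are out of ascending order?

2

Element-by-element contributions:
13: 0
20: 0
24: 1
21: 0
27: 0
31: 1
30: 0
37: 0
39: 0
40: 0
42: 0
43: 0
Sum: 0 + 0 + 1 + 0 + 0 + 1 + 0 + 0 + 0 + 0 + 0 + 0 = 2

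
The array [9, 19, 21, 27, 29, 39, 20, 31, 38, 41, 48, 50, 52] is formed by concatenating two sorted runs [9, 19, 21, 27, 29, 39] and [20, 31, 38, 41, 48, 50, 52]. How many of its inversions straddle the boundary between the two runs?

Take each right-half value and tally the left-half values above it:
r = 20: 21, 27, 29, 39 → 4
r = 31: 39 → 1
r = 38: 39 → 1
r = 41: none → 0
r = 48: none → 0
r = 50: none → 0
r = 52: none → 0
Cross-inversions: 4 + 1 + 1 + 0 + 0 + 0 + 0 = 6

6 split inversions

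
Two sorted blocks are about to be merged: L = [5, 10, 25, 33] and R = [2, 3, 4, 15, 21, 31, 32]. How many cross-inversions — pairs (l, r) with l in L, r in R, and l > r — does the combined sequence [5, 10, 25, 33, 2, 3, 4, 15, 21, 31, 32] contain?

Split inversions: 18

Take each right-half value and tally the left-half values above it:
r = 2: 5, 10, 25, 33 → 4
r = 3: 5, 10, 25, 33 → 4
r = 4: 5, 10, 25, 33 → 4
r = 15: 25, 33 → 2
r = 21: 25, 33 → 2
r = 31: 33 → 1
r = 32: 33 → 1
Cross-inversions: 4 + 4 + 4 + 2 + 2 + 1 + 1 = 18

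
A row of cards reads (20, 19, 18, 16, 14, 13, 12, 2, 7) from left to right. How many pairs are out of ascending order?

For each element, count later entries that are smaller:
20: 8
19: 7
18: 6
16: 5
14: 4
13: 3
12: 2
2: 0
7: 0
Sum: 8 + 7 + 6 + 5 + 4 + 3 + 2 + 0 + 0 = 35

35 inversions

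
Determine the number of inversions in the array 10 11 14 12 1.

5 inversions

Inversion pairs (indices are 0-based):
(0,4): 10 > 1
(1,4): 11 > 1
(2,3): 14 > 12
(2,4): 14 > 1
(3,4): 12 > 1
That's 5 pairs.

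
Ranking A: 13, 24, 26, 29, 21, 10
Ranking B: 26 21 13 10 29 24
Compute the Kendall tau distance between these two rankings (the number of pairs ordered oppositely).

8

Assign each item its position (1..6) in the first ordering, then rewrite the second ordering as that position sequence:
positions: 13→1, 24→2, 26→3, 29→4, 21→5, 10→6
second ordering as positions: [3, 5, 1, 6, 4, 2]
Discordant pairs = inversions in this position sequence.
3: 1, 2 → 2
5: 1, 4, 2 → 3
1: 0
6: 4, 2 → 2
4: 2 → 1
2: 0
Total: 2 + 3 + 0 + 2 + 1 + 0 = 8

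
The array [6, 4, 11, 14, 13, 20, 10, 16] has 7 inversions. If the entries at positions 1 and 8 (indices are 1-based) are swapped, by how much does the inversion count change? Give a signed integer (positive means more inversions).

Positions 1 and 8 hold 6 and 16; after swapping, the array is [16, 4, 11, 14, 13, 20, 10, 6].
For each element, count later entries that are smaller:
16: 6
4: 0
11: 2
14: 3
13: 2
20: 2
10: 1
6: 0
Sum: 6 + 0 + 2 + 3 + 2 + 2 + 1 + 0 = 16
Change: 16 − 7 = +9

+9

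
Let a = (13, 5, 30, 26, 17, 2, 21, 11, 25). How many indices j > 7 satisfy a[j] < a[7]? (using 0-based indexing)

0 such elements

The element at index 7 is 11.
Elements after it: 25
None of them are smaller than 11.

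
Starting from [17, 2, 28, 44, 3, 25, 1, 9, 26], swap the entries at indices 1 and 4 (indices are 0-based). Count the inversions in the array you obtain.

19

Positions 1 and 4 hold 2 and 3; after swapping, the array is [17, 3, 28, 44, 2, 25, 1, 9, 26].
Sweep left to right; for each value list the smaller values that follow it:
17 → 3, 2, 1, 9 → 4
3 → 2, 1 → 2
28 → 2, 25, 1, 9, 26 → 5
44 → 2, 25, 1, 9, 26 → 5
2 → 1 → 1
25 → 1, 9 → 2
1 → none → 0
9 → none → 0
26 → none → 0
Sum: 4 + 2 + 5 + 5 + 1 + 2 + 0 + 0 + 0 = 19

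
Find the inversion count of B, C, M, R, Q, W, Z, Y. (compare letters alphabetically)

Count, for each position, how many later elements it exceeds:
B: 0
C: 0
M: 0
R: 1
Q: 0
W: 0
Z: 1
Y: 0
Sum: 0 + 0 + 0 + 1 + 0 + 0 + 1 + 0 = 2

2 inversions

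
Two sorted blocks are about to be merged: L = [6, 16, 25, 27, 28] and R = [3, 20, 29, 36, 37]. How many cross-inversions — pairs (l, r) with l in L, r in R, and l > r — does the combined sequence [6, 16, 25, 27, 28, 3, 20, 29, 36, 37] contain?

8

For each element r of the right run, count left-run elements greater than r:
r = 3: 6, 16, 25, 27, 28 → 5
r = 20: 25, 27, 28 → 3
r = 29: none → 0
r = 36: none → 0
r = 37: none → 0
Cross-inversions: 5 + 3 + 0 + 0 + 0 = 8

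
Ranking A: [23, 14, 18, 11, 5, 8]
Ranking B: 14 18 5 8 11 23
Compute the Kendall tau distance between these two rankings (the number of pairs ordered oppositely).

There are 7 discordant pairs.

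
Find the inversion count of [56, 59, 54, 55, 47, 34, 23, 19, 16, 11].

Count, for each position, how many later elements it exceeds:
56: 8
59: 8
54: 6
55: 6
47: 5
34: 4
23: 3
19: 2
16: 1
11: 0
Sum: 8 + 8 + 6 + 6 + 5 + 4 + 3 + 2 + 1 + 0 = 43

43 inversions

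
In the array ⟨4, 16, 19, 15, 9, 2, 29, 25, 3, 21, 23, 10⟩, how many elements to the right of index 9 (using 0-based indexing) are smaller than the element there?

The element at index 9 is 21.
Elements after it: 23, 10
Those smaller than 21: 10

1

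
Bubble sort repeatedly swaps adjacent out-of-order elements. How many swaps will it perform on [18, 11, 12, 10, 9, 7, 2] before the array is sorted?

20 swaps

Each adjacent swap fixes exactly one inversion, so the minimum swap count equals the number of inversions.
Count inversions — for each element, later elements that are smaller:
18: 11, 12, 10, 9, 7, 2 → 6
11: 10, 9, 7, 2 → 4
12: 10, 9, 7, 2 → 4
10: 9, 7, 2 → 3
9: 7, 2 → 2
7: 2 → 1
2: none → 0
Total inversions: 6 + 4 + 4 + 3 + 2 + 1 + 0 = 20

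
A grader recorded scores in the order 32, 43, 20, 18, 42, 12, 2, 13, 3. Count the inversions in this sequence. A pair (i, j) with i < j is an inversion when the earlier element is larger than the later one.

29 inversions

Count, for each position, how many later elements it exceeds:
32 → 20, 18, 12, 2, 13, 3 → 6
43 → 20, 18, 42, 12, 2, 13, 3 → 7
20 → 18, 12, 2, 13, 3 → 5
18 → 12, 2, 13, 3 → 4
42 → 12, 2, 13, 3 → 4
12 → 2, 3 → 2
2 → none → 0
13 → 3 → 1
3 → none → 0
Sum: 6 + 7 + 5 + 4 + 4 + 2 + 0 + 1 + 0 = 29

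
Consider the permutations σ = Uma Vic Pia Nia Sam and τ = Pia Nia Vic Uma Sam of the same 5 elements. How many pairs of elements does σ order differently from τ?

Discordant pairs: 5

Assign each item its position (1..5) in the first ordering, then rewrite the second ordering as that position sequence:
positions: Uma→1, Vic→2, Pia→3, Nia→4, Sam→5
second ordering as positions: [3, 4, 2, 1, 5]
Discordant pairs = inversions in this position sequence.
3: 2, 1 → 2
4: 2, 1 → 2
2: 1 → 1
1: 0
5: 0
Total: 2 + 2 + 1 + 0 + 0 = 5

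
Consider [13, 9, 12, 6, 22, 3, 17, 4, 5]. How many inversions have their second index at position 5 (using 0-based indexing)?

The element at index 5 is 3.
Elements before it: 13, 9, 12, 6, 22
Those larger than 3: 13, 9, 12, 6, 22

5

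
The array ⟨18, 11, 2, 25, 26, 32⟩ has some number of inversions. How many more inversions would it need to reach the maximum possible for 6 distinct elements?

12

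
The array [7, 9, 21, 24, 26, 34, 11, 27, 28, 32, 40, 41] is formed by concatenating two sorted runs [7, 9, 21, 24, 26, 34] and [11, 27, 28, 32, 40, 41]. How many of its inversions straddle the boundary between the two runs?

For each element r of the right run, count left-run elements greater than r:
r = 11: 21, 24, 26, 34 → 4
r = 27: 34 → 1
r = 28: 34 → 1
r = 32: 34 → 1
r = 40: none → 0
r = 41: none → 0
Cross-inversions: 4 + 1 + 1 + 1 + 0 + 0 = 7

Split inversions: 7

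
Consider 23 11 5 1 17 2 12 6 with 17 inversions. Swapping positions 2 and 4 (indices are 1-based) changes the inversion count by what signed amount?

-3

Positions 2 and 4 hold 11 and 1; after swapping, the array is [23, 1, 5, 11, 17, 2, 12, 6].
Element-by-element contributions:
23: 7
1: 0
5: 1
11: 2
17: 3
2: 0
12: 1
6: 0
Sum: 7 + 0 + 1 + 2 + 3 + 0 + 1 + 0 = 14
Change: 14 − 17 = -3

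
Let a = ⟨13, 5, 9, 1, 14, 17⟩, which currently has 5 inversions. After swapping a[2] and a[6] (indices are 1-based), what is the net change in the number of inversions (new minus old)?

Positions 2 and 6 hold 5 and 17; after swapping, the array is [13, 17, 9, 1, 14, 5].
For each element, count later entries that are smaller:
13 → 9, 1, 5 → 3
17 → 9, 1, 14, 5 → 4
9 → 1, 5 → 2
1 → none → 0
14 → 5 → 1
5 → none → 0
Sum: 3 + 4 + 2 + 0 + 1 + 0 = 10
Change: 10 − 5 = +5

+5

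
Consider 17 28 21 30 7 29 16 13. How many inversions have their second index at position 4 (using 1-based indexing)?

0

The element at index 4 is 30.
Elements before it: 17, 28, 21
None of them are larger than 30.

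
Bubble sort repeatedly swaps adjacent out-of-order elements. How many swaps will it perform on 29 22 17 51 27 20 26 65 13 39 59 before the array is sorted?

23 swaps

Each adjacent swap fixes exactly one inversion, so the minimum swap count equals the number of inversions.
Count inversions — for each element, later elements that are smaller:
29: 22, 17, 27, 20, 26, 13 → 6
22: 17, 20, 13 → 3
17: 13 → 1
51: 27, 20, 26, 13, 39 → 5
27: 20, 26, 13 → 3
20: 13 → 1
26: 13 → 1
65: 13, 39, 59 → 3
13: none → 0
39: none → 0
59: none → 0
Total inversions: 6 + 3 + 1 + 5 + 3 + 1 + 1 + 3 + 0 + 0 + 0 = 23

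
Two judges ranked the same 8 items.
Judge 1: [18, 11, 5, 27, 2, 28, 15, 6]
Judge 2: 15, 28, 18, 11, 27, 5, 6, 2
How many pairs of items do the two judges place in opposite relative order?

Assign each item its position (1..8) in the first ordering, then rewrite the second ordering as that position sequence:
positions: 18→1, 11→2, 5→3, 27→4, 2→5, 28→6, 15→7, 6→8
second ordering as positions: [7, 6, 1, 2, 4, 3, 8, 5]
Discordant pairs = inversions in this position sequence.
7: 6, 1, 2, 4, 3, 5 → 6
6: 1, 2, 4, 3, 5 → 5
1: 0
2: 0
4: 3 → 1
3: 0
8: 5 → 1
5: 0
Total: 6 + 5 + 0 + 0 + 1 + 0 + 1 + 0 = 13

13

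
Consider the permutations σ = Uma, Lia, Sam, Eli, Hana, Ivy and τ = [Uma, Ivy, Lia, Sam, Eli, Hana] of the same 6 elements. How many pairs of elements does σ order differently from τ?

Assign each item its position (1..6) in the first ordering, then rewrite the second ordering as that position sequence:
positions: Uma→1, Lia→2, Sam→3, Eli→4, Hana→5, Ivy→6
second ordering as positions: [1, 6, 2, 3, 4, 5]
Discordant pairs = inversions in this position sequence.
1: 0
6: 2, 3, 4, 5 → 4
2: 0
3: 0
4: 0
5: 0
Total: 0 + 4 + 0 + 0 + 0 + 0 = 4

4 discordant pairs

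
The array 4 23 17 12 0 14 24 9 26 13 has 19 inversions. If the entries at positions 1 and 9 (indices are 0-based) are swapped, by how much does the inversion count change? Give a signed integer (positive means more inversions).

Positions 1 and 9 hold 23 and 13; after swapping, the array is [4, 13, 17, 12, 0, 14, 24, 9, 26, 23].
Element-by-element contributions:
4: 1
13: 3
17: 4
12: 2
0: 0
14: 1
24: 2
9: 0
26: 1
23: 0
Sum: 1 + 3 + 4 + 2 + 0 + 1 + 2 + 0 + 1 + 0 = 14
Change: 14 − 19 = -5

-5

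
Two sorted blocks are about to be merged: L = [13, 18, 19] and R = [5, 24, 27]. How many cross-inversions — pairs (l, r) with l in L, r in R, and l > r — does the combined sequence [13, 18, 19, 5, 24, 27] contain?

3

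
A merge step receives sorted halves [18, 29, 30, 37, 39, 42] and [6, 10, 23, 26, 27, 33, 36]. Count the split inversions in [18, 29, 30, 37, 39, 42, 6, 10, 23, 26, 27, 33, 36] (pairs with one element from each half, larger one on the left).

Take each right-half value and tally the left-half values above it:
r = 6: 18, 29, 30, 37, 39, 42 → 6
r = 10: 18, 29, 30, 37, 39, 42 → 6
r = 23: 29, 30, 37, 39, 42 → 5
r = 26: 29, 30, 37, 39, 42 → 5
r = 27: 29, 30, 37, 39, 42 → 5
r = 33: 37, 39, 42 → 3
r = 36: 37, 39, 42 → 3
Cross-inversions: 6 + 6 + 5 + 5 + 5 + 3 + 3 = 33

33 cross-inversions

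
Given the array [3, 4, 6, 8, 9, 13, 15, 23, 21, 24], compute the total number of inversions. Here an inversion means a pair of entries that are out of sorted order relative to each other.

There is 1 out-of-order pair.

For each element, count later entries that are smaller:
3: 0
4: 0
6: 0
8: 0
9: 0
13: 0
15: 0
23: 1
21: 0
24: 0
Sum: 0 + 0 + 0 + 0 + 0 + 0 + 0 + 1 + 0 + 0 = 1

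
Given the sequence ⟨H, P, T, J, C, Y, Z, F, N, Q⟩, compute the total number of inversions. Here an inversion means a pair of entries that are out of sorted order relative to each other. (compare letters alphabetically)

Count, for each position, how many later elements it exceeds:
H: 2
P: 4
T: 5
J: 2
C: 0
Y: 3
Z: 3
F: 0
N: 0
Q: 0
Sum: 2 + 4 + 5 + 2 + 0 + 3 + 3 + 0 + 0 + 0 = 19

19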